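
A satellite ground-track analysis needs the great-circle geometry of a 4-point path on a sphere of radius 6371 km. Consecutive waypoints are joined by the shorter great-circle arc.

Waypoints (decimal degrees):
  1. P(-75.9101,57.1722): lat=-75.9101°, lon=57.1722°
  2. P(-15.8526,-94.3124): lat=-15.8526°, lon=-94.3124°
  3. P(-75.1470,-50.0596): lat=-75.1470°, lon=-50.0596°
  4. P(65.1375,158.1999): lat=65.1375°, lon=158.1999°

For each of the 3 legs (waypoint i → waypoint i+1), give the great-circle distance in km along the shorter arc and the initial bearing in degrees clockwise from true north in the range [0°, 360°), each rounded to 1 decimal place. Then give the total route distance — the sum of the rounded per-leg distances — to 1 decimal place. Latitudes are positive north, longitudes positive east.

Leg 1: dist=9630.4 km, bearing=207.4°
Leg 2: dist=7100.2 km, bearing=168.5°
Leg 3: dist=18502.1 km, bearing=237.8°
Total: 35232.7 km

Leg 1: φ1=-1.3248812, φ2=-0.2766801, Δφ=1.0482011, Δλ=-2.6439050 rad; a=sin²(Δφ/2)+cosφ1·cosφ2·sin²(Δλ/2)=0.4704153216; c=2·atan2(√a, √(1-a))=1.511592390; dist=6371·c=9630.355 ≈ 9630.4 km; running total=9630.4 km
Leg 1 bearing: y=sinΔλ·cosφ2=-0.45923849, x=cosφ1·sinφ2-sinφ1·cosφ2·cosΔλ=-0.88634023; θ=atan2(y, x)=-152.6100° <0 so +360° → 207.3900° ≈ 207.4°
Leg 2: φ1=-0.2766801, φ2=-1.3115626, Δφ=-1.0348825, Δλ=0.7723571 rad; a=sin²(Δφ/2)+cosφ1·cosφ2·sin²(Δλ/2)=0.2796693869; c=2·atan2(√a, √(1-a))=1.114461187; dist=6371·c=7100.232 ≈ 7100.2 km; running total=16730.6 km
Leg 2 bearing: y=sinΔλ·cosφ2=0.17888057, x=cosφ1·sinφ2-sinφ1·cosφ2·cosΔλ=-0.87967007; θ=atan2(y, x)=168.5056° ≈ 168.5°
Leg 3: φ1=-1.3115626, φ2=1.1368638, Δφ=2.4484264, Δλ=3.6348140 rad; a=sin²(Δφ/2)+cosφ1·cosφ2·sin²(Δλ/2)=0.9859666774; c=2·atan2(√a, √(1-a))=2.904110334; dist=6371·c=18502.087 ≈ 18502.1 km; running total=35232.7 km
Leg 3 bearing: y=sinΔλ·cosφ2=-0.19906490, x=cosφ1·sinφ2-sinφ1·cosφ2·cosΔλ=-0.12537431; θ=atan2(y, x)=-122.2034° <0 so +360° → 237.7966° ≈ 237.8°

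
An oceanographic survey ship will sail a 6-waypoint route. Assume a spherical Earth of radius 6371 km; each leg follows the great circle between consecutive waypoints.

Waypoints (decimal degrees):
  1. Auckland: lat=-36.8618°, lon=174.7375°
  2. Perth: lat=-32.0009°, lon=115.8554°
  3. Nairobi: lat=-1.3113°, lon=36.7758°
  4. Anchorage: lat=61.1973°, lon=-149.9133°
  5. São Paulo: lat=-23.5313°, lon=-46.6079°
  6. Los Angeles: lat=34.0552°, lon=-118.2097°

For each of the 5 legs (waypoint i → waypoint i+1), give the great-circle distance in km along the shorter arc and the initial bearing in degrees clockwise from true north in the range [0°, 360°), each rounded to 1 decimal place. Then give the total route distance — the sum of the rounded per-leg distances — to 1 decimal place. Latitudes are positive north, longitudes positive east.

Leg 1: dist=5342.3 km, bearing=257.5°
Leg 2: dist=8901.5 km, bearing=274.7°
Leg 3: dist=13331.9 km, bearing=3.7°
Leg 4: dist=12992.1 km, bearing=90.5°
Leg 5: dist=9904.5 km, bearing=308.2°
Total: 50472.3 km

Leg 1: φ1=-0.6433598, φ2=-0.5585211, Δφ=0.0848387, Δλ=-1.0276865 rad; a=sin²(Δφ/2)+cosφ1·cosφ2·sin²(Δλ/2)=0.1657245462; c=2·atan2(√a, √(1-a))=0.838537829; dist=6371·c=5342.325 ≈ 5342.3 km; running total=5342.3 km
Leg 1 bearing: y=sinΔλ·cosφ2=-0.72601166, x=cosφ1·sinφ2-sinφ1·cosφ2·cosΔλ=-0.16107997; θ=atan2(y, x)=-102.5096° <0 so +360° → 257.4904° ≈ 257.5°
Leg 2: φ1=-0.5585211, φ2=-0.0228865, Δφ=0.5356346, Δλ=-1.3801994 rad; a=sin²(Δφ/2)+cosφ1·cosφ2·sin²(Δλ/2)=0.4136289440; c=2·atan2(√a, √(1-a))=1.397183370; dist=6371·c=8901.455 ≈ 8901.5 km; running total=14243.8 km
Leg 2 bearing: y=sinΔλ·cosφ2=-0.98163418, x=cosφ1·sinφ2-sinφ1·cosφ2·cosΔλ=0.08095985; θ=atan2(y, x)=-85.2852° <0 so +360° → 274.7148° ≈ 274.7°
Leg 3: φ1=-0.0228865, φ2=1.0680944, Δφ=1.0909809, Δλ=-3.2583395 rad; a=sin²(Δφ/2)+cosφ1·cosφ2·sin²(Δλ/2)=0.7492216579; c=2·atan2(√a, √(1-a))=2.092598529; dist=6371·c=13331.945 ≈ 13331.9 km; running total=27575.7 km
Leg 3 bearing: y=sinΔλ·cosφ2=0.05612034, x=cosφ1·sinφ2-sinφ1·cosφ2·cosΔλ=0.86510391; θ=atan2(y, x)=3.7116° ≈ 3.7°
Leg 4: φ1=1.0680944, φ2=-0.4106987, Δφ=-1.4787930, Δλ=1.8030194 rad; a=sin²(Δφ/2)+cosφ1·cosφ2·sin²(Δλ/2)=0.7257583666; c=2·atan2(√a, √(1-a))=2.039260809; dist=6371·c=12992.131 ≈ 12992.1 km; running total=40567.8 km
Leg 4 bearing: y=sinΔλ·cosφ2=0.89223148, x=cosφ1·sinφ2-sinφ1·cosφ2·cosΔλ=-0.00745776; θ=atan2(y, x)=90.4789° ≈ 90.5°
Leg 5: φ1=-0.4106987, φ2=0.5943754, Δφ=1.0050740, Δλ=-1.2496872 rad; a=sin²(Δφ/2)+cosφ1·cosφ2·sin²(Δλ/2)=0.4919157318; c=2·atan2(√a, √(1-a))=1.554627086; dist=6371·c=9904.529 ≈ 9904.5 km; running total=50472.3 km
Leg 5 bearing: y=sinΔλ·cosφ2=-0.78615052, x=cosφ1·sinφ2-sinφ1·cosφ2·cosΔλ=0.61782355; θ=atan2(y, x)=-51.8367° <0 so +360° → 308.1633° ≈ 308.2°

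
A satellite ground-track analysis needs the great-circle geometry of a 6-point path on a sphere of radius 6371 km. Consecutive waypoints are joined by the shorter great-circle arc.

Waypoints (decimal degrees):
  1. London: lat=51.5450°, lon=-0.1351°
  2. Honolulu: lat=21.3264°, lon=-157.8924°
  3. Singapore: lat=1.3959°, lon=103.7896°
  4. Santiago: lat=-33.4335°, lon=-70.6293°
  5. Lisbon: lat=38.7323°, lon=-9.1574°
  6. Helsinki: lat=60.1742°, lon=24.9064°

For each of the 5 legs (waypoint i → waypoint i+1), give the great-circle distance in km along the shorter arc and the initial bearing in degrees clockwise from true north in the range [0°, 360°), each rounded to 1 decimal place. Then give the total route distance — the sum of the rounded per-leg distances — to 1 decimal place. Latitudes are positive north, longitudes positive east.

Leg 1: φ1=0.8996300, φ2=0.3722159, Δφ=-0.5274141, Δλ=-2.7533843 rad; a=sin²(Δφ/2)+cosφ1·cosφ2·sin²(Δλ/2)=0.6257049349; c=2·atan2(√a, √(1-a))=1.824932964; dist=6371·c=11626.648 ≈ 11626.6 km; running total=11626.6 km
Leg 1 bearing: y=sinΔλ·cosφ2=-0.35261033, x=cosφ1·sinφ2-sinφ1·cosφ2·cosΔλ=0.90136509; θ=atan2(y, x)=-21.3652° <0 so +360° → 338.6348° ≈ 338.6°
Leg 2: φ1=0.3722159, φ2=0.0243631, Δφ=-0.3478528, Δλ=4.5672125 rad; a=sin²(Δφ/2)+cosφ1·cosφ2·sin²(Δλ/2)=0.5629306617; c=2·atan2(√a, √(1-a))=1.696992338; dist=6371·c=10811.538 ≈ 10811.5 km; running total=22438.1 km
Leg 2 bearing: y=sinΔλ·cosφ2=-0.98918675, x=cosφ1·sinφ2-sinφ1·cosφ2·cosΔλ=0.07528949; θ=atan2(y, x)=-85.6475° <0 so +360° → 274.3525° ≈ 274.4°
Leg 3: φ1=0.0243631, φ2=-0.5835247, Δφ=-0.6078877, Δλ=-3.0441841 rad; a=sin²(Δφ/2)+cosφ1·cosφ2·sin²(Δλ/2)=0.9218726455; c=2·atan2(√a, √(1-a))=2.575019549; dist=6371·c=16405.4495 ≈ 16405.4 km; running total=38843.5 km
Leg 3 bearing: y=sinΔλ·cosφ2=-0.08116148, x=cosφ1·sinφ2-sinφ1·cosφ2·cosΔλ=-0.53057205; θ=atan2(y, x)=-171.3029° <0 so +360° → 188.6971° ≈ 188.7°
Leg 4: φ1=-0.5835247, φ2=0.6760062, Δφ=1.2595308, Δλ=1.0728871 rad; a=sin²(Δφ/2)+cosφ1·cosφ2·sin²(Δλ/2)=0.5169114822; c=2·atan2(√a, √(1-a))=1.604625743; dist=6371·c=10223.071 ≈ 10223.1 km; running total=49066.6 km
Leg 4 bearing: y=sinΔλ·cosφ2=0.68536309, x=cosφ1·sinφ2-sinφ1·cosφ2·cosΔλ=0.72741559; θ=atan2(y, x)=43.2950° ≈ 43.3°
Leg 5: φ1=0.6760062, φ2=1.0502379, Δφ=0.3742318, Δλ=0.5945255 rad; a=sin²(Δφ/2)+cosφ1·cosφ2·sin²(Δλ/2)=0.0678917946; c=2·atan2(√a, √(1-a))=0.527205504; dist=6371·c=3358.826 ≈ 3358.8 km; running total=52425.4 km
Leg 5 bearing: y=sinΔλ·cosφ2=0.27858176, x=cosφ1·sinφ2-sinφ1·cosφ2·cosΔλ=0.41895370; θ=atan2(y, x)=33.6218° ≈ 33.6°

Leg 1: dist=11626.6 km, bearing=338.6°
Leg 2: dist=10811.5 km, bearing=274.4°
Leg 3: dist=16405.4 km, bearing=188.7°
Leg 4: dist=10223.1 km, bearing=43.3°
Leg 5: dist=3358.8 km, bearing=33.6°
Total: 52425.4 km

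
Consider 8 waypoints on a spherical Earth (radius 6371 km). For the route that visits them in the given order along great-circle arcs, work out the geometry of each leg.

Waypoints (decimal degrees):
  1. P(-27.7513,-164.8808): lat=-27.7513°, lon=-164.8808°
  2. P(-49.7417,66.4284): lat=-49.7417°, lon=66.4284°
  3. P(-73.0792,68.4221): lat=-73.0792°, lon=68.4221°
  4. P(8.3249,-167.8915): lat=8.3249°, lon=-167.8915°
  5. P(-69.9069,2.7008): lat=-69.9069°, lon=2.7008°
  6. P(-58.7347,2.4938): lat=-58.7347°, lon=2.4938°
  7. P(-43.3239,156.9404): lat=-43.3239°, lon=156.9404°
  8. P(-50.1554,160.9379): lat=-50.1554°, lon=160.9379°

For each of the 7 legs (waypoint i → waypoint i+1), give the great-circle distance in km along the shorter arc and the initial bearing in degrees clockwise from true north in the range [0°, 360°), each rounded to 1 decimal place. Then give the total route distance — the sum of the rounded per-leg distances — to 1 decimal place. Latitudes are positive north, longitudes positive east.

Leg 1: dist=10021.3 km, bearing=210.3°
Leg 2: dist=2596.8 km, bearing=178.5°
Leg 3: dist=11937.0 km, bearing=120.4°
Leg 4: dist=13134.4 km, bearing=176.3°
Leg 5: dist=1242.3 km, bearing=359.4°
Leg 6: dist=8425.0 km, bearing=161.1°
Leg 7: dist=818.1 km, bearing=159.6°
Total: 48174.9 km

Leg 1: φ1=-0.4843516, φ2=-0.8681564, Δφ=-0.3838049, Δλ=4.0371071 rad; a=sin²(Δφ/2)+cosφ1·cosφ2·sin²(Δλ/2)=0.5010812313; c=2·atan2(√a, √(1-a))=1.572958791; dist=6371·c=10021.320 ≈ 10021.3 km; running total=10021.3 km
Leg 1 bearing: y=sinΔλ·cosφ2=-0.50440596, x=cosφ1·sinφ2-sinφ1·cosφ2·cosΔλ=-0.86346393; θ=atan2(y, x)=-149.7080° <0 so +360° → 210.2920° ≈ 210.3°
Leg 2: φ1=-0.8681564, φ2=-1.2754727, Δφ=-0.4073162, Δλ=0.0347966 rad; a=sin²(Δφ/2)+cosφ1·cosφ2·sin²(Δλ/2)=0.0409632779; c=2·atan2(√a, √(1-a))=0.407603528; dist=6371·c=2596.842 ≈ 2596.8 km; running total=12618.1 km
Leg 2 bearing: y=sinΔλ·cosφ2=0.01012550, x=cosφ1·sinφ2-sinφ1·cosφ2·cosΔλ=-0.39628099; θ=atan2(y, x)=178.5363° ≈ 178.5°
Leg 3: φ1=-1.2754727, φ2=0.1452969, Δφ=1.4207696, Δλ=-4.1244504 rad; a=sin²(Δφ/2)+cosφ1·cosφ2·sin²(Δλ/2)=0.6491234355; c=2·atan2(√a, √(1-a))=1.873651732; dist=6371·c=11937.035 ≈ 11937.0 km; running total=24555.1 km
Leg 3 bearing: y=sinΔλ·cosφ2=0.82331808, x=cosφ1·sinφ2-sinφ1·cosφ2·cosΔλ=-0.48290387; θ=atan2(y, x)=120.3931° ≈ 120.4°
Leg 4: φ1=0.1452969, φ2=-1.2201056, Δφ=-1.3654025, Δλ=2.9773973 rad; a=sin²(Δφ/2)+cosφ1·cosφ2·sin²(Δλ/2)=0.7356642956; c=2·atan2(√a, √(1-a))=2.061592911; dist=6371·c=13134.408 ≈ 13134.4 km; running total=37689.5 km
Leg 4 bearing: y=sinΔλ·cosφ2=0.05615563, x=cosφ1·sinφ2-sinφ1·cosφ2·cosΔλ=-0.88016811; θ=atan2(y, x)=176.3494° ≈ 176.3°
Leg 5: φ1=-1.2201056, φ2=-1.0251139, Δφ=0.1949917, Δλ=-0.0036128 rad; a=sin²(Δφ/2)+cosφ1·cosφ2·sin²(Δλ/2)=0.0094759405; c=2·atan2(√a, √(1-a))=0.194997680; dist=6371·c=1242.330 ≈ 1242.3 km; running total=38931.8 km
Leg 5 bearing: y=sinΔλ·cosφ2=-0.00187506, x=cosφ1·sinφ2-sinφ1·cosφ2·cosΔλ=0.19375519; θ=atan2(y, x)=-0.5545° <0 so +360° → 359.4455° ≈ 359.4°
Leg 6: φ1=-1.0251139, φ2=-0.7561447, Δφ=0.2689692, Δλ=2.6956017 rad; a=sin²(Δφ/2)+cosφ1·cosφ2·sin²(Δλ/2)=0.3770779065; c=2·atan2(√a, √(1-a))=1.322405814; dist=6371·c=8425.047 ≈ 8425.0 km; running total=47356.8 km
Leg 6 bearing: y=sinΔλ·cosφ2=0.31380290, x=cosφ1·sinφ2-sinφ1·cosφ2·cosΔλ=-0.91710871; θ=atan2(y, x)=161.1108° ≈ 161.1°
Leg 7: φ1=-0.7561447, φ2=-0.8753769, Δφ=-0.1192322, Δλ=0.0697695 rad; a=sin²(Δφ/2)+cosφ1·cosφ2·sin²(Δλ/2)=0.0041168654; c=2·atan2(√a, √(1-a))=0.128413822; dist=6371·c=818.124 ≈ 818.1 km; running total=48174.9 km
Leg 7 bearing: y=sinΔλ·cosφ2=0.04466561, x=cosφ1·sinφ2-sinφ1·cosφ2·cosΔλ=-0.12001938; θ=atan2(y, x)=159.5871° ≈ 159.6°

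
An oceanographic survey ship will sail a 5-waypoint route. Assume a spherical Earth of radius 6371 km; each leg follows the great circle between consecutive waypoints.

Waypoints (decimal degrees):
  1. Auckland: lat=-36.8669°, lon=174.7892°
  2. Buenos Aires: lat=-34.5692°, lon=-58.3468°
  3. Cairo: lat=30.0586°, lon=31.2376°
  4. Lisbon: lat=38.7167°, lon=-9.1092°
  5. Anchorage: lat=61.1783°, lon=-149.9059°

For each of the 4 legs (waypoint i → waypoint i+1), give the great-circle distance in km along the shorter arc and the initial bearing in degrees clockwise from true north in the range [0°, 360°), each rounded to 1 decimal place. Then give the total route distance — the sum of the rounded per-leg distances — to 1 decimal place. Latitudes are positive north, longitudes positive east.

Leg 1: φ1=-0.6434488, φ2=-0.6033464, Δφ=0.0401024, Δλ=-4.0689908 rad; a=sin²(Δφ/2)+cosφ1·cosφ2·sin²(Δλ/2)=0.5273981109; c=2·atan2(√a, √(1-a))=1.625620008; dist=6371·c=10356.825 ≈ 10356.8 km; running total=10356.8 km
Leg 1 bearing: y=sinΔλ·cosφ2=0.65880405, x=cosφ1·sinφ2-sinφ1·cosφ2·cosΔλ=-0.75031633; θ=atan2(y, x)=138.7157° ≈ 138.7°
Leg 2: φ1=-0.6033464, φ2=0.5246215, Δφ=1.1279679, Δλ=1.5635427 rad; a=sin²(Δφ/2)+cosφ1·cosφ2·sin²(Δλ/2)=0.6395167117; c=2·atan2(√a, √(1-a))=1.853583733; dist=6371·c=11809.182 ≈ 11809.2 km; running total=22166.0 km
Leg 2 bearing: y=sinΔλ·cosφ2=0.86549080, x=cosφ1·sinφ2-sinφ1·cosφ2·cosΔλ=0.41601205; θ=atan2(y, x)=64.3280° ≈ 64.3°
Leg 3: φ1=0.5246215, φ2=0.6757339, Δφ=0.1511124, Δλ=-0.7041845 rad; a=sin²(Δφ/2)+cosφ1·cosφ2·sin²(Δλ/2)=0.0860132134; c=2·atan2(√a, √(1-a))=0.595312012; dist=6371·c=3792.733 ≈ 3792.7 km; running total=25958.7 km
Leg 3 bearing: y=sinΔλ·cosφ2=-0.50514241, x=cosφ1·sinφ2-sinφ1·cosφ2·cosΔλ=0.24349724; θ=atan2(y, x)=-64.2642° <0 so +360° → 295.7358° ≈ 295.7°
Leg 4: φ1=0.6757339, φ2=1.0677628, Δφ=0.3920289, Δλ=-2.4573660 rad; a=sin²(Δφ/2)+cosφ1·cosφ2·sin²(Δλ/2)=0.3717446843; c=2·atan2(√a, √(1-a))=1.311386022; dist=6371·c=8354.840 ≈ 8354.8 km; running total=34313.5 km
Leg 4 bearing: y=sinΔλ·cosφ2=-0.30471370, x=cosφ1·sinφ2-sinφ1·cosφ2·cosΔλ=0.91725234; θ=atan2(y, x)=-18.3766° <0 so +360° → 341.6234° ≈ 341.6°

Leg 1: dist=10356.8 km, bearing=138.7°
Leg 2: dist=11809.2 km, bearing=64.3°
Leg 3: dist=3792.7 km, bearing=295.7°
Leg 4: dist=8354.8 km, bearing=341.6°
Total: 34313.5 km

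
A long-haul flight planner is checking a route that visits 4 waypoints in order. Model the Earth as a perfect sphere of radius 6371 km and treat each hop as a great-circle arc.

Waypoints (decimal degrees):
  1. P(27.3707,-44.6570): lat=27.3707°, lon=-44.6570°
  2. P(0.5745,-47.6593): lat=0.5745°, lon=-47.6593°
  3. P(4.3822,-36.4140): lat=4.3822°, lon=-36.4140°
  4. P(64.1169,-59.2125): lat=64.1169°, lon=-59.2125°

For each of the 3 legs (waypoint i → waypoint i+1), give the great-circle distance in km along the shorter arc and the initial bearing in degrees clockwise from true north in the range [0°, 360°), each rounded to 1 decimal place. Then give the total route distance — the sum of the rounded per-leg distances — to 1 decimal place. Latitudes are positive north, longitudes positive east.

Leg 1: dist=2996.8 km, bearing=186.6°
Leg 2: dist=1318.8 km, bearing=71.1°
Leg 3: dist=6890.3 km, bearing=349.0°
Total: 11205.9 km

Leg 1: φ1=0.4777088, φ2=0.0100269, Δφ=-0.4676819, Δλ=-0.0524000 rad; a=sin²(Δφ/2)+cosφ1·cosφ2·sin²(Δλ/2)=0.0543015639; c=2·atan2(√a, √(1-a))=0.470378356; dist=6371·c=2996.781 ≈ 2996.8 km; running total=2996.8 km
Leg 1 bearing: y=sinΔλ·cosφ2=-0.05237341, x=cosφ1·sinφ2-sinφ1·cosφ2·cosΔλ=-0.45018734; θ=atan2(y, x)=-173.3642° <0 so +360° → 186.6358° ≈ 186.6°
Leg 2: φ1=0.0100269, φ2=0.0764838, Δφ=0.0664569, Δλ=0.1962675 rad; a=sin²(Δφ/2)+cosφ1·cosφ2·sin²(Δλ/2)=0.0106745389; c=2·atan2(√a, √(1-a))=0.207004720; dist=6371·c=1318.827 ≈ 1318.8 km; running total=4315.6 km
Leg 2 bearing: y=sinΔλ·cosφ2=0.19443976, x=cosφ1·sinφ2-sinφ1·cosφ2·cosΔλ=0.06659993; θ=atan2(y, x)=71.0925° ≈ 71.1°
Leg 3: φ1=0.0764838, φ2=1.1190510, Δφ=1.0425672, Δλ=-0.3979089 rad; a=sin²(Δφ/2)+cosφ1·cosφ2·sin²(Δλ/2)=0.2650004069; c=2·atan2(√a, √(1-a))=1.081506471; dist=6371·c=6890.278 ≈ 6890.3 km; running total=11205.9 km
Leg 3 bearing: y=sinΔλ·cosφ2=-0.16915414, x=cosφ1·sinφ2-sinφ1·cosφ2·cosΔλ=0.86630690; θ=atan2(y, x)=-11.0485° <0 so +360° → 348.9515° ≈ 349.0°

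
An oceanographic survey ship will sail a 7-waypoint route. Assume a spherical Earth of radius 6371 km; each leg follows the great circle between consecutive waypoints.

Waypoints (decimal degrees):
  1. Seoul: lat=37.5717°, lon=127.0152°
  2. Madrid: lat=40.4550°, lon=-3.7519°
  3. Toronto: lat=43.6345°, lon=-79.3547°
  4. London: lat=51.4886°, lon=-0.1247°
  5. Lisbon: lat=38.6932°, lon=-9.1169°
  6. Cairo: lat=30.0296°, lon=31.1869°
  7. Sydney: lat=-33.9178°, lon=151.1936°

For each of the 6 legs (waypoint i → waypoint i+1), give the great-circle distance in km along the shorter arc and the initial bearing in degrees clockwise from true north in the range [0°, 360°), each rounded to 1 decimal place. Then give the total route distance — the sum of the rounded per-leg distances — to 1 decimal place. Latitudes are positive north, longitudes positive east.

Leg 1: dist=9995.9 km, bearing=324.8°
Leg 2: dist=6029.0 km, bearing=300.2°
Leg 3: dist=5713.0 km, bearing=51.5°
Leg 4: dist=1585.5 km, bearing=209.7°
Leg 5: dist=3790.3 km, bearing=92.3°
Leg 6: dist=14420.2 km, bearing=111.0°
Total: 41533.9 km

Leg 1: φ1=0.6557499, φ2=0.7060729, Δφ=0.0503231, Δλ=-2.2823164 rad; a=sin²(Δφ/2)+cosφ1·cosφ2·sin²(Δλ/2)=0.4990866736; c=2·atan2(√a, √(1-a))=1.568969673; dist=6371·c=9995.906 ≈ 9995.9 km; running total=9995.9 km
Leg 1 bearing: y=sinΔλ·cosφ2=-0.57629491, x=cosφ1·sinφ2-sinφ1·cosφ2·cosΔλ=0.81723977; θ=atan2(y, x)=-35.1904° <0 so +360° → 324.8096° ≈ 324.8°
Leg 2: φ1=0.7060729, φ2=0.7615657, Δφ=0.0554927, Δλ=-1.3195178 rad; a=sin²(Δφ/2)+cosφ1·cosφ2·sin²(Δλ/2)=0.2076626043; c=2·atan2(√a, √(1-a))=0.946317192; dist=6371·c=6028.987 ≈ 6029.0 km; running total=16024.9 km
Leg 2 bearing: y=sinΔλ·cosφ2=-0.70102714, x=cosφ1·sinφ2-sinφ1·cosφ2·cosΔλ=0.40830912; θ=atan2(y, x)=-59.7816° <0 so +360° → 300.2184° ≈ 300.2°
Leg 3: φ1=0.7615657, φ2=0.8986456, Δφ=0.1370799, Δλ=1.3828244 rad; a=sin²(Δφ/2)+cosφ1·cosφ2·sin²(Δλ/2)=0.1879143292; c=2·atan2(√a, √(1-a))=0.896725876; dist=6371·c=5713.041 ≈ 5713.0 km; running total=21737.9 km
Leg 3 bearing: y=sinΔλ·cosφ2=0.61170214, x=cosφ1·sinφ2-sinφ1·cosφ2·cosΔλ=0.48603562; θ=atan2(y, x)=51.5307° ≈ 51.5°
Leg 4: φ1=0.8986456, φ2=0.6753237, Δφ=-0.2233219, Δλ=-0.1569435 rad; a=sin²(Δφ/2)+cosφ1·cosφ2·sin²(Δλ/2)=0.0154029733; c=2·atan2(√a, √(1-a))=0.248859104; dist=6371·c=1585.481 ≈ 1585.5 km; running total=23323.4 km
Leg 4 bearing: y=sinΔλ·cosφ2=-0.12199287, x=cosφ1·sinφ2-sinφ1·cosφ2·cosΔλ=-0.21396408; θ=atan2(y, x)=-150.3101° <0 so +360° → 209.6899° ≈ 209.7°
Leg 5: φ1=0.6753237, φ2=0.5241154, Δφ=-0.1512083, Δλ=0.7034340 rad; a=sin²(Δφ/2)+cosφ1·cosφ2·sin²(Δλ/2)=0.0859062742; c=2·atan2(√a, √(1-a))=0.594930501; dist=6371·c=3790.302 ≈ 3790.3 km; running total=27113.7 km
Leg 5 bearing: y=sinΔλ·cosφ2=0.56001302, x=cosφ1·sinφ2-sinφ1·cosφ2·cosΔλ=-0.02215755; θ=atan2(y, x)=92.2658° ≈ 92.3°
Leg 6: φ1=0.5241154, φ2=-0.5919773, Δφ=-1.1160927, Δλ=2.0945120 rad; a=sin²(Δφ/2)+cosφ1·cosφ2·sin²(Δλ/2)=0.8192737153; c=2·atan2(√a, √(1-a))=2.263405634; dist=6371·c=14420.157 ≈ 14420.2 km; running total=41533.9 km
Leg 6 bearing: y=sinΔλ·cosφ2=0.71861311, x=cosφ1·sinφ2-sinφ1·cosφ2·cosΔλ=-0.27541311; θ=atan2(y, x)=110.9697° ≈ 111.0°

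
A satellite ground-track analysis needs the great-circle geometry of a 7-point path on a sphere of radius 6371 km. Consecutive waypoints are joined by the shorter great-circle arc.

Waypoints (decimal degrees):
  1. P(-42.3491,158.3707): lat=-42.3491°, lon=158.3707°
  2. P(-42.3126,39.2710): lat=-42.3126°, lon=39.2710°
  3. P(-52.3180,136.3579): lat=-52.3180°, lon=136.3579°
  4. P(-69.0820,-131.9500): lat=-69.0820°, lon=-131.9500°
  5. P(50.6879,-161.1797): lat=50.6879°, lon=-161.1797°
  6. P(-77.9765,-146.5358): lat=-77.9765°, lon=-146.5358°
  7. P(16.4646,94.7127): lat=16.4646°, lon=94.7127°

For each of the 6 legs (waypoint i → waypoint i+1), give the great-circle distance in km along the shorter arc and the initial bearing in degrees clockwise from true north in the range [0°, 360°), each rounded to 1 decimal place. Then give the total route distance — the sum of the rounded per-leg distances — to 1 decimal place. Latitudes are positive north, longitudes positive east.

Leg 1: φ1=-0.7391312, φ2=-0.7384942, Δφ=0.0006370, Δλ=-2.0786819 rad; a=sin²(Δφ/2)+cosφ1·cosφ2·sin²(Δλ/2)=0.4061533588; c=2·atan2(√a, √(1-a))=1.381983165; dist=6371·c=8804.615 ≈ 8804.6 km; running total=8804.6 km
Leg 1 bearing: y=sinΔλ·cosφ2=-0.64614165, x=cosφ1·sinφ2-sinφ1·cosφ2·cosΔλ=-0.73977848; θ=atan2(y, x)=-138.8652° <0 so +360° → 221.1348° ≈ 221.1°
Leg 2: φ1=-0.7384942, φ2=-0.9131214, Δφ=-0.1746272, Δλ=1.6944861 rad; a=sin²(Δφ/2)+cosφ1·cosφ2·sin²(Δλ/2)=0.2615038498; c=2·atan2(√a, √(1-a))=1.073566894; dist=6371·c=6839.695 ≈ 6839.7 km; running total=15644.3 km
Leg 2 bearing: y=sinΔλ·cosφ2=0.60660838, x=cosφ1·sinφ2-sinφ1·cosφ2·cosΔλ=-0.63600678; θ=atan2(y, x)=136.3553° ≈ 136.4°
Leg 3: φ1=-0.9131214, φ2=-1.2057084, Δφ=-0.2925870, Δλ=-4.6828563 rad; a=sin²(Δφ/2)+cosφ1·cosφ2·sin²(Δλ/2)=0.1335945887; c=2·atan2(√a, √(1-a))=0.748352577; dist=6371·c=4767.754 ≈ 4767.8 km; running total=20412.1 km
Leg 3 bearing: y=sinΔλ·cosφ2=0.35687578, x=cosφ1·sinφ2-sinφ1·cosφ2·cosΔλ=-0.57933408; θ=atan2(y, x)=148.3665° ≈ 148.4°
Leg 4: φ1=-1.2057084, φ2=0.8846707, Δφ=2.0903791, Δλ=-0.5101545 rad; a=sin²(Δφ/2)+cosφ1·cosφ2·sin²(Δλ/2)=0.7626598339; c=2·atan2(√a, √(1-a))=2.123887076; dist=6371·c=13531.285 ≈ 13531.3 km; running total=33943.4 km
Leg 4 bearing: y=sinΔλ·cosφ2=-0.30936733, x=cosφ1·sinφ2-sinφ1·cosφ2·cosΔλ=0.79267339; θ=atan2(y, x)=-21.3199° <0 so +360° → 338.6801° ≈ 338.7°
Leg 5: φ1=0.8846707, φ2=-1.3609467, Δφ=-2.2456174, Δλ=0.2555843 rad; a=sin²(Δφ/2)+cosφ1·cosφ2·sin²(Δλ/2)=0.8145223739; c=2·atan2(√a, √(1-a))=2.251120099; dist=6371·c=14341.886 ≈ 14341.9 km; running total=48285.3 km
Leg 5 bearing: y=sinΔλ·cosφ2=0.05266373, x=cosφ1·sinφ2-sinφ1·cosφ2·cosΔλ=-0.77558316; θ=atan2(y, x)=176.1155° ≈ 176.1°
Leg 6: φ1=-1.3609467, φ2=0.2873615, Δφ=1.6483081, Δλ=4.2105806 rad; a=sin²(Δφ/2)+cosφ1·cosφ2·sin²(Δλ/2)=0.6866487086; c=2·atan2(√a, √(1-a))=1.953357172; dist=6371·c=12444.839 ≈ 12444.8 km; running total=60730.1 km
Leg 6 bearing: y=sinΔλ·cosφ2=-0.84076452, x=cosφ1·sinφ2-sinφ1·cosφ2·cosΔλ=-0.39212760; θ=atan2(y, x)=-115.0041° <0 so +360° → 244.9959° ≈ 245.0°

Leg 1: dist=8804.6 km, bearing=221.1°
Leg 2: dist=6839.7 km, bearing=136.4°
Leg 3: dist=4767.8 km, bearing=148.4°
Leg 4: dist=13531.3 km, bearing=338.7°
Leg 5: dist=14341.9 km, bearing=176.1°
Leg 6: dist=12444.8 km, bearing=245.0°
Total: 60730.1 km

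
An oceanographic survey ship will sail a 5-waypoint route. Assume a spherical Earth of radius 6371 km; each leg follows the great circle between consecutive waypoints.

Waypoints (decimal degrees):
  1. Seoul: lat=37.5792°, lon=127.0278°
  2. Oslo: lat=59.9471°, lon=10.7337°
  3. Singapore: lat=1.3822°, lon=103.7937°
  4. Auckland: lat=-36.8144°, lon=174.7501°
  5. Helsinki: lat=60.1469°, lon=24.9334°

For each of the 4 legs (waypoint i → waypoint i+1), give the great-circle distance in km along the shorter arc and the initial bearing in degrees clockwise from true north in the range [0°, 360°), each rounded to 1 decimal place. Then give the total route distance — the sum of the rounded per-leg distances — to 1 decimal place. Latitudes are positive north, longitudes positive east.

Leg 1: φ1=0.6558808, φ2=1.0462743, Δφ=0.3903935, Δλ=-2.0297149 rad; a=sin²(Δφ/2)+cosφ1·cosφ2·sin²(Δλ/2)=0.3239715691; c=2·atan2(√a, √(1-a))=1.211028577; dist=6371·c=7715.463 ≈ 7715.5 km; running total=7715.5 km
Leg 1 bearing: y=sinΔλ·cosφ2=-0.44898269, x=cosφ1·sinφ2-sinφ1·cosφ2·cosΔλ=0.82126154; θ=atan2(y, x)=-28.6654° <0 so +360° → 331.3346° ≈ 331.3°
Leg 2: φ1=1.0462743, φ2=0.0241239, Δφ=-1.0221503, Δλ=1.6242034 rad; a=sin²(Δφ/2)+cosφ1·cosφ2·sin²(Δλ/2)=0.5029234815; c=2·atan2(√a, √(1-a))=1.576643323; dist=6371·c=10044.795 ≈ 10044.8 km; running total=17760.3 km
Leg 2 bearing: y=sinΔλ·cosφ2=0.99828363, x=cosφ1·sinφ2-sinφ1·cosφ2·cosΔλ=0.05827188; θ=atan2(y, x)=86.6593° ≈ 86.7°
Leg 3: φ1=0.0241239, φ2=-0.6425325, Δφ=-0.6666564, Δλ=1.2384228 rad; a=sin²(Δφ/2)+cosφ1·cosφ2·sin²(Δλ/2)=0.3766553552; c=2·atan2(√a, √(1-a))=1.321533857; dist=6371·c=8419.492 ≈ 8419.5 km; running total=26179.8 km
Leg 3 bearing: y=sinΔλ·cosφ2=0.75676545, x=cosφ1·sinφ2-sinφ1·cosφ2·cosΔλ=-0.60535150; θ=atan2(y, x)=128.6570° ≈ 128.7°
Leg 4: φ1=-0.6425325, φ2=1.0497614, Δφ=1.6922939, Δλ=-2.6147947 rad; a=sin²(Δφ/2)+cosφ1·cosφ2·sin²(Δλ/2)=0.9320961156; c=2·atan2(√a, √(1-a))=2.614339093; dist=6371·c=16655.954 ≈ 16656.0 km; running total=42835.8 km
Leg 4 bearing: y=sinΔλ·cosφ2=-0.25026684, x=cosφ1·sinφ2-sinφ1·cosφ2·cosΔλ=0.43650693; θ=atan2(y, x)=-29.8274° <0 so +360° → 330.1726° ≈ 330.2°

Leg 1: dist=7715.5 km, bearing=331.3°
Leg 2: dist=10044.8 km, bearing=86.7°
Leg 3: dist=8419.5 km, bearing=128.7°
Leg 4: dist=16656.0 km, bearing=330.2°
Total: 42835.8 km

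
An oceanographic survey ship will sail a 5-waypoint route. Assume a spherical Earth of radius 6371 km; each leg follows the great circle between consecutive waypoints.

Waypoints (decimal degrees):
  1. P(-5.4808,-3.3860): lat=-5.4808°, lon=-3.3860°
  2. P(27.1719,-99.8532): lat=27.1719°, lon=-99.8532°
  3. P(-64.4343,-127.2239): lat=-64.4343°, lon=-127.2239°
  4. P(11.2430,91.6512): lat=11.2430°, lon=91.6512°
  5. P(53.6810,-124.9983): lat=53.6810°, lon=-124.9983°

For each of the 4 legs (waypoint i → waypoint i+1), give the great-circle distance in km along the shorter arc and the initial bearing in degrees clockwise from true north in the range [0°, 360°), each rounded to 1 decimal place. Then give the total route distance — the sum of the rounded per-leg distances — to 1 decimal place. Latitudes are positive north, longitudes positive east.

Leg 1: dist=10924.1 km, bearing=296.7°
Leg 2: dist=10460.3 km, bearing=191.5°
Leg 3: dist=13383.2 km, bearing=225.5°
Leg 4: dist=12008.8 km, bearing=21.8°
Total: 46776.4 km

Leg 1: φ1=-0.0956580, φ2=0.4742391, Δφ=0.5698971, Δλ=-1.6836703 rad; a=sin²(Δφ/2)+cosφ1·cosφ2·sin²(Δλ/2)=0.5716813857; c=2·atan2(√a, √(1-a))=1.714654783; dist=6371·c=10924.066 ≈ 10924.1 km; running total=10924.1 km
Leg 1 bearing: y=sinΔλ·cosφ2=-0.88397922, x=cosφ1·sinφ2-sinφ1·cosφ2·cosΔλ=0.44500322; θ=atan2(y, x)=-63.2789° <0 so +360° → 296.7211° ≈ 296.7°
Leg 2: φ1=0.4742391, φ2=-1.1245907, Δφ=-1.5988298, Δλ=-0.4777088 rad; a=sin²(Δφ/2)+cosφ1·cosφ2·sin²(Δλ/2)=0.5355047419; c=2·atan2(√a, √(1-a))=1.641865622; dist=6371·c=10460.326 ≈ 10460.3 km; running total=21384.4 km
Leg 2 bearing: y=sinΔλ·cosφ2=-0.19840133, x=cosφ1·sinφ2-sinφ1·cosφ2·cosΔλ=-0.97754517; θ=atan2(y, x)=-168.5272° <0 so +360° → 191.4728° ≈ 191.5°
Leg 3: φ1=-1.1245907, φ2=0.1962274, Δφ=1.3208181, Δλ=3.8200911 rad; a=sin²(Δφ/2)+cosφ1·cosφ2·sin²(Δλ/2)=0.7526994779; c=2·atan2(√a, √(1-a))=2.100640580; dist=6371·c=13383.181 ≈ 13383.2 km; running total=34767.6 km
Leg 3 bearing: y=sinΔλ·cosφ2=-0.61558010, x=cosφ1·sinφ2-sinφ1·cosφ2·cosΔλ=-0.60467597; θ=atan2(y, x)=-134.4880° <0 so +360° → 225.5120° ≈ 225.5°
Leg 4: φ1=0.1962274, φ2=0.9369102, Δφ=0.7406828, Δλ=-3.7812471 rad; a=sin²(Δφ/2)+cosφ1·cosφ2·sin²(Δλ/2)=0.6544872832; c=2·atan2(√a, √(1-a))=1.884910981; dist=6371·c=12008.768 ≈ 12008.8 km; running total=46776.4 km
Leg 4 bearing: y=sinΔλ·cosφ2=0.35354297, x=cosφ1·sinφ2-sinφ1·cosφ2·cosΔλ=0.88291680; θ=atan2(y, x)=21.8225° ≈ 21.8°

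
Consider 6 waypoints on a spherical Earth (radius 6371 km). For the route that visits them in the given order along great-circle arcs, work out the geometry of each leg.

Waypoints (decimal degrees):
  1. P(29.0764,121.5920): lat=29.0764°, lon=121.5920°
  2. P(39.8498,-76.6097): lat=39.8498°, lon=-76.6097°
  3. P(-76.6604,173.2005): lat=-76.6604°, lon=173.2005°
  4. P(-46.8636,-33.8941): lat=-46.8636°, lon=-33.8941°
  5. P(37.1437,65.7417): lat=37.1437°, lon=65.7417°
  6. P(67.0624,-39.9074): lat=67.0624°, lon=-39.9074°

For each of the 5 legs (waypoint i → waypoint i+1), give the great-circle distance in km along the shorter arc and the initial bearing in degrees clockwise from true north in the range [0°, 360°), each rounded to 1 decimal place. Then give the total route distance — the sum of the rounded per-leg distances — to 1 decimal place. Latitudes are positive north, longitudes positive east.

Leg 1: φ1=0.5074789, φ2=0.6955102, Δφ=0.1880313, Δλ=-3.4592722 rad; a=sin²(Δφ/2)+cosφ1·cosφ2·sin²(Δλ/2)=0.6629982874; c=2·atan2(√a, √(1-a))=1.902862026; dist=6371·c=12123.134 ≈ 12123.1 km; running total=12123.1 km
Leg 1 bearing: y=sinΔλ·cosφ2=0.23980955, x=cosφ1·sinφ2-sinφ1·cosφ2·cosΔλ=0.91444935; θ=atan2(y, x)=14.6946° ≈ 14.7°
Leg 2: φ1=0.6955102, φ2=-1.3379764, Δφ=-2.0334866, Δλ=4.3600105 rad; a=sin²(Δφ/2)+cosφ1·cosφ2·sin²(Δλ/2)=0.8423112469; c=2·atan2(√a, √(1-a))=2.324881986; dist=6371·c=14811.823 ≈ 14811.8 km; running total=26934.9 km
Leg 2 bearing: y=sinΔλ·cosφ2=-0.21654544, x=cosφ1·sinφ2-sinφ1·cosφ2·cosΔλ=-0.69598859; θ=atan2(y, x)=-162.7173° <0 so +360° → 197.2827° ≈ 197.3°
Leg 3: φ1=-1.3379764, φ2=-0.8179241, Δφ=0.5200523, Δλ=-3.6144826 rad; a=sin²(Δφ/2)+cosφ1·cosφ2·sin²(Δλ/2)=0.2152006127; c=2·atan2(√a, √(1-a))=0.964778709; dist=6371·c=6146.605 ≈ 6146.6 km; running total=33081.5 km
Leg 3 bearing: y=sinΔλ·cosφ2=0.31141577, x=cosφ1·sinφ2-sinφ1·cosφ2·cosΔλ=-0.76064279; θ=atan2(y, x)=157.7353° ≈ 157.7°
Leg 4: φ1=-0.8179241, φ2=0.6482799, Δφ=1.4662040, Δλ=1.7389728 rad; a=sin²(Δφ/2)+cosφ1·cosφ2·sin²(Δλ/2)=0.7659250922; c=2·atan2(√a, √(1-a))=2.131580211; dist=6371·c=13580.298 ≈ 13580.3 km; running total=46661.8 km
Leg 4 bearing: y=sinΔλ·cosφ2=0.78587752, x=cosφ1·sinφ2-sinφ1·cosφ2·cosΔλ=0.31548677; θ=atan2(y, x)=68.1272° ≈ 68.1°
Leg 5: φ1=0.6482799, φ2=1.1704597, Δφ=0.5221798, Δλ=-1.8439246 rad; a=sin²(Δφ/2)+cosφ1·cosφ2·sin²(Δλ/2)=0.2638635869; c=2·atan2(√a, √(1-a))=1.078928823; dist=6371·c=6873.856 ≈ 6873.9 km; running total=53535.7 km
Leg 5 bearing: y=sinΔλ·cosφ2=-0.37528184, x=cosφ1·sinφ2-sinφ1·cosφ2·cosΔλ=0.79757251; θ=atan2(y, x)=-25.1984° <0 so +360° → 334.8016° ≈ 334.8°

Leg 1: dist=12123.1 km, bearing=14.7°
Leg 2: dist=14811.8 km, bearing=197.3°
Leg 3: dist=6146.6 km, bearing=157.7°
Leg 4: dist=13580.3 km, bearing=68.1°
Leg 5: dist=6873.9 km, bearing=334.8°
Total: 53535.7 km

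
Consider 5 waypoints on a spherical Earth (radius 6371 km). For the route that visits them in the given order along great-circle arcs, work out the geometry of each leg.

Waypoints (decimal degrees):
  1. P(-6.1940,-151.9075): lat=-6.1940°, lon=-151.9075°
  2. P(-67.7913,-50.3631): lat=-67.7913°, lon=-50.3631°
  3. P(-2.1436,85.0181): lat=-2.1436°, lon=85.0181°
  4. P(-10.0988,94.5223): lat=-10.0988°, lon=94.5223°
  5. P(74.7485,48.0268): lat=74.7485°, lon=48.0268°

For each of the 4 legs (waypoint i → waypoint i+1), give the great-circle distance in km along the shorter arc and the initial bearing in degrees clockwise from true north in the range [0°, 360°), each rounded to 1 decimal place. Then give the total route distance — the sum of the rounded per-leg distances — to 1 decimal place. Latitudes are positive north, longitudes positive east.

Leg 1: dist=9850.2 km, bearing=158.3°
Leg 2: dist=11513.8 km, bearing=133.8°
Leg 3: dist=1372.9 km, bearing=130.5°
Leg 4: dist=9949.5 km, bearing=349.0°
Total: 32686.4 km

Leg 1: φ1=-0.1081057, φ2=-1.1831814, Δφ=-1.0750757, Δλ=1.7722841 rad; a=sin²(Δφ/2)+cosφ1·cosφ2·sin²(Δλ/2)=0.4876559667; c=2·atan2(√a, √(1-a))=1.546105752; dist=6371·c=9850.240 ≈ 9850.2 km; running total=9850.2 km
Leg 1 bearing: y=sinΔλ·cosφ2=0.37033477, x=cosφ1·sinφ2-sinφ1·cosφ2·cosΔλ=-0.92857022; θ=atan2(y, x)=158.2568° ≈ 158.3°
Leg 2: φ1=-1.1831814, φ2=-0.0374129, Δφ=1.1457685, Δλ=2.3628477 rad; a=sin²(Δφ/2)+cosφ1·cosφ2·sin²(Δλ/2)=0.6171139765; c=2·atan2(√a, √(1-a))=1.807220680; dist=6371·c=11513.803 ≈ 11513.8 km; running total=21364.0 km
Leg 2 bearing: y=sinΔλ·cosφ2=0.70189513, x=cosφ1·sinφ2-sinφ1·cosφ2·cosΔλ=-0.67266670; θ=atan2(y, x)=133.7819° ≈ 133.8°
Leg 3: φ1=-0.0374129, φ2=-0.1762573, Δφ=-0.1388444, Δλ=0.1658796 rad; a=sin²(Δφ/2)+cosφ1·cosφ2·sin²(Δλ/2)=0.0115638949; c=2·atan2(√a, √(1-a))=0.215487786; dist=6371·c=1372.873 ≈ 1372.9 km; running total=22736.9 km
Leg 3 bearing: y=sinΔλ·cosφ2=0.16256168, x=cosφ1·sinφ2-sinφ1·cosφ2·cosΔλ=-0.13890423; θ=atan2(y, x)=130.5129° ≈ 130.5°
Leg 4: φ1=-0.1762573, φ2=1.3046074, Δφ=1.4808647, Δλ=-0.8114996 rad; a=sin²(Δφ/2)+cosφ1·cosφ2·sin²(Δλ/2)=0.4954425262; c=2·atan2(√a, √(1-a))=1.561681253; dist=6371·c=9949.471 ≈ 9949.5 km; running total=32686.4 km
Leg 4 bearing: y=sinΔλ·cosφ2=-0.19080020, x=cosφ1·sinφ2-sinφ1·cosφ2·cosΔλ=0.98158657; θ=atan2(y, x)=-10.9999° <0 so +360° → 349.0001° ≈ 349.0°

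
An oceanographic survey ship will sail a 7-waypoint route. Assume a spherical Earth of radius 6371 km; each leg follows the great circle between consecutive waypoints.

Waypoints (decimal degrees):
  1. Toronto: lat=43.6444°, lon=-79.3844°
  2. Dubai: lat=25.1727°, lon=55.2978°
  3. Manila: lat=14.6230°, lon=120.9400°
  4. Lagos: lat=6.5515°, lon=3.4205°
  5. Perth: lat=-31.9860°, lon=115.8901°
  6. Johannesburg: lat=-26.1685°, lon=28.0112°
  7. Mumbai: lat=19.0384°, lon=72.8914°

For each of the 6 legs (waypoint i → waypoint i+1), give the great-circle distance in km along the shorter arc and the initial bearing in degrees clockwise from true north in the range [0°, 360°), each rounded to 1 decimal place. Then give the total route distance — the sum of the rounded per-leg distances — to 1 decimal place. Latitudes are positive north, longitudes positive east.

Leg 1: φ1=0.7617385, φ2=0.4393465, Δφ=-0.3223920, Δλ=2.3506478 rad; a=sin²(Δφ/2)+cosφ1·cosφ2·sin²(Δλ/2)=0.5834754548; c=2·atan2(√a, √(1-a))=1.738532688; dist=6371·c=11076.192 ≈ 11076.2 km; running total=11076.2 km
Leg 1 bearing: y=sinΔλ·cosφ2=0.64349246, x=cosφ1·sinφ2-sinφ1·cosφ2·cosΔλ=0.74702399; θ=atan2(y, x)=40.7419° ≈ 40.7°
Leg 2: φ1=0.4393465, φ2=0.2552195, Δφ=-0.1841270, Δλ=1.1456725 rad; a=sin²(Δφ/2)+cosφ1·cosφ2·sin²(Δλ/2)=0.2657218457; c=2·atan2(√a, √(1-a))=1.083140440; dist=6371·c=6900.688 ≈ 6900.7 km; running total=17976.9 km
Leg 2 bearing: y=sinΔλ·cosφ2=0.88147888, x=cosφ1·sinφ2-sinφ1·cosφ2·cosΔλ=0.05873647; θ=atan2(y, x)=86.1878° ≈ 86.2°
Leg 3: φ1=0.2552195, φ2=0.1143452, Δφ=-0.1408743, Δλ=-2.0511022 rad; a=sin²(Δφ/2)+cosφ1·cosφ2·sin²(Δλ/2)=0.7076798072; c=2·atan2(√a, √(1-a))=1.999134424; dist=6371·c=12736.485 ≈ 12736.5 km; running total=30713.4 km
Leg 3 bearing: y=sinΔλ·cosφ2=-0.88106221, x=cosφ1·sinφ2-sinφ1·cosφ2·cosΔλ=0.22628692; θ=atan2(y, x)=-75.5958° <0 so +360° → 284.4042° ≈ 284.4°
Leg 4: φ1=0.1143452, φ2=-0.5582610, Δφ=-0.6726063, Δλ=1.9629648 rad; a=sin²(Δφ/2)+cosφ1·cosφ2·sin²(Δλ/2)=0.6912444595; c=2·atan2(√a, √(1-a))=1.963284878; dist=6371·c=12508.088 ≈ 12508.1 km; running total=43221.5 km
Leg 4 bearing: y=sinΔλ·cosφ2=0.78378599, x=cosφ1·sinφ2-sinφ1·cosφ2·cosΔλ=-0.48926654; θ=atan2(y, x)=121.9738° ≈ 122.0°
Leg 5: φ1=-0.5582610, φ2=-0.4567265, Δφ=0.1015345, Δλ=-1.5337761 rad; a=sin²(Δφ/2)+cosφ1·cosφ2·sin²(Δλ/2)=0.3691077830; c=2·atan2(√a, √(1-a))=1.305925674; dist=6371·c=8320.052 ≈ 8320.1 km; running total=51541.6 km
Leg 5 bearing: y=sinΔλ·cosφ2=-0.89688603, x=cosφ1·sinφ2-sinφ1·cosφ2·cosΔλ=-0.35646089; θ=atan2(y, x)=-111.6750° <0 so +360° → 248.3250° ≈ 248.3°
Leg 6: φ1=-0.4567265, φ2=0.3322828, Δφ=0.7890092, Δλ=0.7833073 rad; a=sin²(Δφ/2)+cosφ1·cosφ2·sin²(Δλ/2)=0.2713455445; c=2·atan2(√a, √(1-a))=1.095829540; dist=6371·c=6981.530 ≈ 6981.5 km; running total=58523.1 km
Leg 6 bearing: y=sinΔλ·cosφ2=0.66702908, x=cosφ1·sinφ2-sinφ1·cosφ2·cosΔλ=0.58816730; θ=atan2(y, x)=48.5951° ≈ 48.6°

Leg 1: dist=11076.2 km, bearing=40.7°
Leg 2: dist=6900.7 km, bearing=86.2°
Leg 3: dist=12736.5 km, bearing=284.4°
Leg 4: dist=12508.1 km, bearing=122.0°
Leg 5: dist=8320.1 km, bearing=248.3°
Leg 6: dist=6981.5 km, bearing=48.6°
Total: 58523.1 km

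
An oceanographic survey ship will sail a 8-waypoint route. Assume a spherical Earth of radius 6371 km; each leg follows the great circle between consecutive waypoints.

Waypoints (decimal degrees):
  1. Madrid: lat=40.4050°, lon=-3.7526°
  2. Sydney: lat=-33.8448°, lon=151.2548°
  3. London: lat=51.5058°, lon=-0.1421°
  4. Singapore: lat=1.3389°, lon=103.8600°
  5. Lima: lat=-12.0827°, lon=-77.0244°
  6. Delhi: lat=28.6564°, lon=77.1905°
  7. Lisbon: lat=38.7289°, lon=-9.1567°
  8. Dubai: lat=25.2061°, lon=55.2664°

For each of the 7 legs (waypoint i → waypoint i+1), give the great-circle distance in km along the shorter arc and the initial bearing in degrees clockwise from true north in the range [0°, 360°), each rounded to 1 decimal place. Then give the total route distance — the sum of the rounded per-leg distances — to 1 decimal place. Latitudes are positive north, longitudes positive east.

Leg 1: φ1=0.7052003, φ2=-0.5907032, Δφ=-1.2959035, Δλ=2.7053895 rad; a=sin²(Δφ/2)+cosφ1·cosφ2·sin²(Δλ/2)=0.9671157106; c=2·atan2(√a, √(1-a))=2.776894384; dist=6371·c=17691.594 ≈ 17691.6 km; running total=17691.6 km
Leg 1 bearing: y=sinΔλ·cosφ2=0.35090806, x=cosφ1·sinφ2-sinφ1·cosφ2·cosΔλ=0.06383720; θ=atan2(y, x)=79.6895° ≈ 79.7°
Leg 2: φ1=-0.5907032, φ2=0.8989458, Δφ=1.4896490, Δλ=-2.6423744 rad; a=sin²(Δφ/2)+cosφ1·cosφ2·sin²(Δλ/2)=0.9448882503; c=2·atan2(√a, √(1-a))=2.667651558; dist=6371·c=16995.608 ≈ 16995.6 km; running total=34687.2 km
Leg 2 bearing: y=sinΔλ·cosφ2=-0.29798433, x=cosφ1·sinφ2-sinφ1·cosφ2·cosΔλ=0.34569223; θ=atan2(y, x)=-40.7611° <0 so +360° → 319.2389° ≈ 319.2°
Leg 3: φ1=0.8989458, φ2=0.0233682, Δφ=-0.8755776, Δλ=1.8151791 rad; a=sin²(Δφ/2)+cosφ1·cosφ2·sin²(Δλ/2)=0.5661369048; c=2·atan2(√a, √(1-a))=1.703458924; dist=6371·c=10852.737 ≈ 10852.7 km; running total=45539.9 km
Leg 3 bearing: y=sinΔλ·cosφ2=0.97002195, x=cosφ1·sinφ2-sinφ1·cosφ2·cosΔλ=0.20386530; θ=atan2(y, x)=78.1311° ≈ 78.1°
Leg 4: φ1=0.0233682, φ2=-0.2108829, Δφ=-0.2342511, Δλ=-3.1570283 rad; a=sin²(Δφ/2)+cosφ1·cosφ2·sin²(Δλ/2)=0.9911770594; c=2·atan2(√a, √(1-a))=2.953454284; dist=6371·c=18816.457 ≈ 18816.5 km; running total=64356.4 km
Leg 4 bearing: y=sinΔλ·cosφ2=0.01509314, x=cosφ1·sinφ2-sinφ1·cosφ2·cosΔλ=-0.18642045; θ=atan2(y, x)=175.3713° ≈ 175.4°
Leg 5: φ1=-0.2108829, φ2=0.5001485, Δφ=0.7110314, Δλ=2.6915578 rad; a=sin²(Δφ/2)+cosφ1·cosφ2·sin²(Δλ/2)=0.9365085473; c=2·atan2(√a, √(1-a))=2.632151310; dist=6371·c=16769.436 ≈ 16769.4 km; running total=81125.8 km
Leg 5 bearing: y=sinΔλ·cosφ2=0.38171476, x=cosφ1·sinφ2-sinφ1·cosφ2·cosΔλ=0.30353747; θ=atan2(y, x)=51.5085° ≈ 51.5°
Leg 6: φ1=0.5001485, φ2=0.6759468, Δφ=0.1757983, Δλ=-1.5070429 rad; a=sin²(Δφ/2)+cosφ1·cosφ2·sin²(Δλ/2)=0.3281795132; c=2·atan2(√a, √(1-a))=1.220005082; dist=6371·c=7772.652 ≈ 7772.7 km; running total=88898.5 km
Leg 6 bearing: y=sinΔλ·cosφ2=-0.77853009, x=cosφ1·sinφ2-sinφ1·cosφ2·cosΔλ=0.52516834; θ=atan2(y, x)=-55.9978° <0 so +360° → 304.0022° ≈ 304.0°
Leg 7: φ1=0.6759468, φ2=0.4399294, Δφ=-0.2360174, Δλ=1.1243952 rad; a=sin²(Δφ/2)+cosφ1·cosφ2·sin²(Δλ/2)=0.2144163741; c=2·atan2(√a, √(1-a))=0.962869142; dist=6371·c=6134.439 ≈ 6134.4 km; running total=95032.9 km
Leg 7 bearing: y=sinΔλ·cosφ2=0.81611913, x=cosφ1·sinφ2-sinφ1·cosφ2·cosΔλ=0.08784949; θ=atan2(y, x)=83.8562° ≈ 83.9°

Leg 1: dist=17691.6 km, bearing=79.7°
Leg 2: dist=16995.6 km, bearing=319.2°
Leg 3: dist=10852.7 km, bearing=78.1°
Leg 4: dist=18816.5 km, bearing=175.4°
Leg 5: dist=16769.4 km, bearing=51.5°
Leg 6: dist=7772.7 km, bearing=304.0°
Leg 7: dist=6134.4 km, bearing=83.9°
Total: 95032.9 km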